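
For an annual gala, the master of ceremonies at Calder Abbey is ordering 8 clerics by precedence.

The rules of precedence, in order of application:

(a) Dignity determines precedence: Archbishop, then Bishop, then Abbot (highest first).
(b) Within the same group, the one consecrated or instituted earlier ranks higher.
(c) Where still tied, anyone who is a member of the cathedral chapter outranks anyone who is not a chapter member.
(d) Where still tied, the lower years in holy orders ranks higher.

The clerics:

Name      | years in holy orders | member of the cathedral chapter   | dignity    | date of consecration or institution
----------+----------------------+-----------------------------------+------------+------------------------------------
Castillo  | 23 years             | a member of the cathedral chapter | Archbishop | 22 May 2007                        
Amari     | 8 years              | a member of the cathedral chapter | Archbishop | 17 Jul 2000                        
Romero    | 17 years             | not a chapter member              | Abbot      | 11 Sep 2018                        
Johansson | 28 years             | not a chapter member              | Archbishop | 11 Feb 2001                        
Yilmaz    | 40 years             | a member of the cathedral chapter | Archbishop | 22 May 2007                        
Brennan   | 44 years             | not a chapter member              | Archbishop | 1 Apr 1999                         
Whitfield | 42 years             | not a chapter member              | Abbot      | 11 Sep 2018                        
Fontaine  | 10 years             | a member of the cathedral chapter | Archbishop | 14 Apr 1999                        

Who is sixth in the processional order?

By dignity: Brennan, Fontaine, Amari, Johansson, Castillo and Yilmaz (Archbishop); then Romero and Whitfield (Abbot).
Among Brennan, Fontaine, Amari, Johansson, Castillo and Yilmaz, by date of consecration or institution (earlier first): Brennan (1 Apr 1999) before Fontaine (14 Apr 1999) before Amari (17 Jul 2000) before Johansson (11 Feb 2001) before Castillo and Yilmaz (22 May 2007).
Castillo and Yilmaz are each a member of the cathedral chapter, so the next rule applies.
Among Castillo and Yilmaz, by years in holy orders (lower first): Castillo (23 years) before Yilmaz (40 years).
Romero and Whitfield both have date of consecration or institution 11 Sep 2018, so the next rule applies.
Romero and Whitfield are each not a chapter member, so the next rule applies.
Among Romero and Whitfield, by years in holy orders (lower first): Romero (17 years) before Whitfield (42 years).
Order: Brennan, Fontaine, Amari, Johansson, Castillo, Yilmaz, Romero, Whitfield.

Yilmaz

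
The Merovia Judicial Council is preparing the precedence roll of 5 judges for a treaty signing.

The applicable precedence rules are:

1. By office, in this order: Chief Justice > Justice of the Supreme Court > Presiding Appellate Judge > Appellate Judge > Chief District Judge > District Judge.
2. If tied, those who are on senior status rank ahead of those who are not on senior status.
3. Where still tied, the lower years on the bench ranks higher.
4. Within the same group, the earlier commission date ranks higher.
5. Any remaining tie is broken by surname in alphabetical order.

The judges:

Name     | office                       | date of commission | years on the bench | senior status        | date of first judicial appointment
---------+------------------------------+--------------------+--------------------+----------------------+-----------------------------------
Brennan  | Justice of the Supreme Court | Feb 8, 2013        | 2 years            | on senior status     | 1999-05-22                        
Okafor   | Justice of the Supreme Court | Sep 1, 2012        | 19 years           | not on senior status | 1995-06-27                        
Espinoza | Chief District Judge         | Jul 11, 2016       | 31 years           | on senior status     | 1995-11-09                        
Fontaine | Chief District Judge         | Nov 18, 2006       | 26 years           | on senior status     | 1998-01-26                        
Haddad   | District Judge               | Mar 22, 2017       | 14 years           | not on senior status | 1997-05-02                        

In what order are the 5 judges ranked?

By office: Brennan and Okafor (Justice of the Supreme Court); then Fontaine and Espinoza (Chief District Judge); then Haddad (District Judge).
Among Brennan and Okafor, on senior status before not on senior status: Brennan (on senior status) before Okafor (not on senior status).
Fontaine and Espinoza are each on senior status, so the next rule applies.
Among Fontaine and Espinoza, by years on the bench (lower first): Fontaine (26 years) before Espinoza (31 years).
Full order: Brennan, Okafor, Fontaine, Espinoza, Haddad.

Brennan, Okafor, Fontaine, Espinoza, Haddad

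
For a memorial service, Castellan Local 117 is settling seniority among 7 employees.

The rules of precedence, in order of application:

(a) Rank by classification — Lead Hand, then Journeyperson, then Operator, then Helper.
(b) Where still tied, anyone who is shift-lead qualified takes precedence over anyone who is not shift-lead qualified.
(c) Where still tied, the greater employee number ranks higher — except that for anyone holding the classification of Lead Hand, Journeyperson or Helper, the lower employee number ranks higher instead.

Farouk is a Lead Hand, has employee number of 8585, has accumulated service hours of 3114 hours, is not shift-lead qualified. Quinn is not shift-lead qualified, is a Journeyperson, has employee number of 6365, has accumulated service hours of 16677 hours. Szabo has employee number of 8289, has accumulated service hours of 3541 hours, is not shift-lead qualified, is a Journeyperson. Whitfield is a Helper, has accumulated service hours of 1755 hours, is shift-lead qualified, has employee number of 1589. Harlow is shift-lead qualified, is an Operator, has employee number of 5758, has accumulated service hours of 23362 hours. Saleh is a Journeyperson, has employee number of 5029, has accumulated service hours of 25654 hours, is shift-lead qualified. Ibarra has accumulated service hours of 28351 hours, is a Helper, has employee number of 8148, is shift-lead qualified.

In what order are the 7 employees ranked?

Farouk, Saleh, Quinn, Szabo, Harlow, Whitfield, Ibarra

By classification: Farouk (Lead Hand); then Saleh, Quinn and Szabo (Journeyperson); then Harlow (Operator); then Whitfield and Ibarra (Helper).
Among Saleh, Quinn and Szabo, shift-lead qualified before not shift-lead qualified: Saleh (shift-lead qualified) before Quinn and Szabo (not shift-lead qualified).
Among Quinn and Szabo, by employee number (lower first) (reversed rule for this group): Quinn (6365) before Szabo (8289).
Whitfield and Ibarra are each shift-lead qualified, so the next rule applies.
Among Whitfield and Ibarra, by employee number (lower first) (reversed rule for this group): Whitfield (1589) before Ibarra (8148).
Full order: Farouk, Saleh, Quinn, Szabo, Harlow, Whitfield, Ibarra.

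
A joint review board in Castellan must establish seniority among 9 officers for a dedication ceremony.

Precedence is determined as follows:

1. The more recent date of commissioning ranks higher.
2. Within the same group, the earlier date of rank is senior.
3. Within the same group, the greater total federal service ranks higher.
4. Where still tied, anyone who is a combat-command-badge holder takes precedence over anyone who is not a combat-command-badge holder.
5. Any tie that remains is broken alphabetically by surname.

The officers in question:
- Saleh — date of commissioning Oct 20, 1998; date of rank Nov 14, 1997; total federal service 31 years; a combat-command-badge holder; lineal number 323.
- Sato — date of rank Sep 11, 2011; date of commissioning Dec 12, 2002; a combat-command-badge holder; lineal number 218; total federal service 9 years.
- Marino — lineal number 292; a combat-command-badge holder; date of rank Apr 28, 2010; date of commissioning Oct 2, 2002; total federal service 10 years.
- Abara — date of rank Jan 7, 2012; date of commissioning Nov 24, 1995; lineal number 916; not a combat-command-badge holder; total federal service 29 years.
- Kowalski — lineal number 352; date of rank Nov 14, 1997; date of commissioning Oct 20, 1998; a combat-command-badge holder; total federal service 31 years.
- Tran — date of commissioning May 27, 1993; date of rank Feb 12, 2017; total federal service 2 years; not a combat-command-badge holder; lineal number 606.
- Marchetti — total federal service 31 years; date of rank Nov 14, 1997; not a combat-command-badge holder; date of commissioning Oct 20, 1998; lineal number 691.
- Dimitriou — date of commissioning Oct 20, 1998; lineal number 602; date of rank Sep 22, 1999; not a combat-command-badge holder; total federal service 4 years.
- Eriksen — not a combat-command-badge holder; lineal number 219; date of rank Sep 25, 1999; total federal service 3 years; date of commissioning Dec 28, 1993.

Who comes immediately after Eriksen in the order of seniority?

Tran

By date of commissioning (later first): Sato (Dec 12, 2002); then Marino (Oct 2, 2002); then Kowalski, Saleh, Marchetti and Dimitriou (each Oct 20, 1998); then Abara (Nov 24, 1995); then Eriksen (Dec 28, 1993); then Tran (May 27, 1993).
Among Kowalski, Saleh, Marchetti and Dimitriou, by date of rank (earlier first): Kowalski, Saleh and Marchetti (Nov 14, 1997) before Dimitriou (Sep 22, 1999).
Kowalski, Saleh and Marchetti all have total federal service 31 years, so the next rule applies.
Among Kowalski, Saleh and Marchetti, a combat-command-badge holder before not a combat-command-badge holder: Kowalski and Saleh (a combat-command-badge holder) before Marchetti (not a combat-command-badge holder).
Among Kowalski and Saleh, alphabetically by surname: Kowalski before Saleh.
Order: Sato, Marino, Kowalski, Saleh, Marchetti, Dimitriou, Abara, Eriksen, Tran.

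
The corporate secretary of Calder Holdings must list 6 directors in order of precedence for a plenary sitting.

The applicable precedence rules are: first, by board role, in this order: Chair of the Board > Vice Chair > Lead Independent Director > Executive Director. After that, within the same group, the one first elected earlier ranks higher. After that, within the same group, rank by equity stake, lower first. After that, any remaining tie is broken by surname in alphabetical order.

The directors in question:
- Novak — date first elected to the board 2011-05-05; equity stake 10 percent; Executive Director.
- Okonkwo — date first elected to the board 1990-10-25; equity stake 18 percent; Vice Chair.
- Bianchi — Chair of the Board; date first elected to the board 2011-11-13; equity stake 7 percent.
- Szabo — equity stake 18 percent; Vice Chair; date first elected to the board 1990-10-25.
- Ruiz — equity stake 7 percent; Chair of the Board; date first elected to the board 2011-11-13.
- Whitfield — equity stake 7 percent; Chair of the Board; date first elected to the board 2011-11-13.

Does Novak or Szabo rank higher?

By board role: Bianchi, Ruiz and Whitfield (Chair of the Board); then Okonkwo and Szabo (Vice Chair); then Novak (Executive Director).
Bianchi, Ruiz and Whitfield all have date first elected to the board 2011-11-13, so the next rule applies.
Bianchi, Ruiz and Whitfield all have equity stake 7 percent, so the next rule applies.
Among Bianchi, Ruiz and Whitfield, alphabetically by surname: Bianchi before Ruiz before Whitfield.
Okonkwo and Szabo both have date first elected to the board 1990-10-25, so the next rule applies.
Okonkwo and Szabo both have equity stake 18 percent, so the next rule applies.
Among Okonkwo and Szabo, alphabetically by surname: Okonkwo before Szabo.
So Szabo takes precedence.

Szabo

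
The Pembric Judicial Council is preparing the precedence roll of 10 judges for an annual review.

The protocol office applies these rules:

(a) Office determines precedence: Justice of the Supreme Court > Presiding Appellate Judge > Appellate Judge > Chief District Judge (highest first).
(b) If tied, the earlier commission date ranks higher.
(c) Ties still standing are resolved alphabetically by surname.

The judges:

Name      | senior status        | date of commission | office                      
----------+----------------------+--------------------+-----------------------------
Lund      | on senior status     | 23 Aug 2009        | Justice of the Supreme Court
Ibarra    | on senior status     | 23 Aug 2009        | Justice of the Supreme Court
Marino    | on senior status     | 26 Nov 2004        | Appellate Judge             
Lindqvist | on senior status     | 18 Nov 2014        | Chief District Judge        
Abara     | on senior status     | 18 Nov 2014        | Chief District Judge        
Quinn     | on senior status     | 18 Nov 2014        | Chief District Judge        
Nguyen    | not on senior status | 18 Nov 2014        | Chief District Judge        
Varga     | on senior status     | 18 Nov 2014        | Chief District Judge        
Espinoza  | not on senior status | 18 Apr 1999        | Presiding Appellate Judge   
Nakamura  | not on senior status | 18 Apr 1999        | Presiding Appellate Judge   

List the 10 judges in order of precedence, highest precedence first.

By office: Ibarra and Lund (Justice of the Supreme Court); then Espinoza and Nakamura (Presiding Appellate Judge); then Marino (Appellate Judge); then Abara, Lindqvist, Nguyen, Quinn and Varga (Chief District Judge).
Ibarra and Lund both have date of commission 23 Aug 2009, so the next rule applies.
Among Ibarra and Lund, alphabetically by surname: Ibarra before Lund.
Espinoza and Nakamura both have date of commission 18 Apr 1999, so the next rule applies.
Among Espinoza and Nakamura, alphabetically by surname: Espinoza before Nakamura.
Abara, Lindqvist, Nguyen, Quinn and Varga all have date of commission 18 Nov 2014, so the next rule applies.
Among Abara, Lindqvist, Nguyen, Quinn and Varga, alphabetically by surname: Abara before Lindqvist before Nguyen before Quinn before Varga.
Full order: Ibarra, Lund, Espinoza, Nakamura, Marino, Abara, Lindqvist, Nguyen, Quinn, Varga.

Ibarra, Lund, Espinoza, Nakamura, Marino, Abara, Lindqvist, Nguyen, Quinn, Varga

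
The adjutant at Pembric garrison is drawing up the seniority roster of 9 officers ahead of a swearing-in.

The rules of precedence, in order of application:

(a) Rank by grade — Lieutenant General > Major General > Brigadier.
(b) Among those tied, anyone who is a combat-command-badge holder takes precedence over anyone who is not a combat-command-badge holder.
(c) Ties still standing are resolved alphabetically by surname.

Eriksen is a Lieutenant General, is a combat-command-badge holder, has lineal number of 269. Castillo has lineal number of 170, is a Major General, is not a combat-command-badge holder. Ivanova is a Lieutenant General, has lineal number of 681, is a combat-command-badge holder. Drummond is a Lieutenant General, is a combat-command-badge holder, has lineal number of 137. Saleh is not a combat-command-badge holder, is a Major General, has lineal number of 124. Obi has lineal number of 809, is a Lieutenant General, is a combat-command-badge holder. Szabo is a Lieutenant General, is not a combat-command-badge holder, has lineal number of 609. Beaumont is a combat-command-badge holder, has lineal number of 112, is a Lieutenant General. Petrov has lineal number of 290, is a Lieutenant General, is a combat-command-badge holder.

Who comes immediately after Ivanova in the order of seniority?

Obi

By grade: Beaumont, Drummond, Eriksen, Ivanova, Obi, Petrov and Szabo (Lieutenant General); then Castillo and Saleh (Major General).
Among Beaumont, Drummond, Eriksen, Ivanova, Obi, Petrov and Szabo, a combat-command-badge holder before not a combat-command-badge holder: Beaumont, Drummond, Eriksen, Ivanova, Obi and Petrov (a combat-command-badge holder) before Szabo (not a combat-command-badge holder).
Among Beaumont, Drummond, Eriksen, Ivanova, Obi and Petrov, alphabetically by surname: Beaumont before Drummond before Eriksen before Ivanova before Obi before Petrov.
Castillo and Saleh are each not a combat-command-badge holder, so the next rule applies.
Among Castillo and Saleh, alphabetically by surname: Castillo before Saleh.
Order: Beaumont, Drummond, Eriksen, Ivanova, Obi, Petrov, Szabo, Castillo, Saleh.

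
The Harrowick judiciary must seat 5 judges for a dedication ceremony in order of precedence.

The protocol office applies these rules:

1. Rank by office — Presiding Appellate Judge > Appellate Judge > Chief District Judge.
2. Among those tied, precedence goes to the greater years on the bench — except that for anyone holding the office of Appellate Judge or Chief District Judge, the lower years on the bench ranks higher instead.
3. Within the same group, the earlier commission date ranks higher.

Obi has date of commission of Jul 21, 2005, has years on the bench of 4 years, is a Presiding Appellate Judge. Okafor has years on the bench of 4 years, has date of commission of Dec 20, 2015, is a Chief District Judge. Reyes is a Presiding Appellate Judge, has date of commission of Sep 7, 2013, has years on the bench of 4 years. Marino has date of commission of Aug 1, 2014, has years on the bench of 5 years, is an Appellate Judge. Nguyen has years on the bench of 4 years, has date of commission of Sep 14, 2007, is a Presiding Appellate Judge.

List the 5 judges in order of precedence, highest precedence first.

Obi, Nguyen, Reyes, Marino, Okafor

By office: Obi, Nguyen and Reyes (Presiding Appellate Judge); then Marino (Appellate Judge); then Okafor (Chief District Judge).
Obi, Nguyen and Reyes all have years on the bench 4 years, so the next rule applies.
Among Obi, Nguyen and Reyes, by date of commission (earlier first): Obi (Jul 21, 2005) before Nguyen (Sep 14, 2007) before Reyes (Sep 7, 2013).
Full order: Obi, Nguyen, Reyes, Marino, Okafor.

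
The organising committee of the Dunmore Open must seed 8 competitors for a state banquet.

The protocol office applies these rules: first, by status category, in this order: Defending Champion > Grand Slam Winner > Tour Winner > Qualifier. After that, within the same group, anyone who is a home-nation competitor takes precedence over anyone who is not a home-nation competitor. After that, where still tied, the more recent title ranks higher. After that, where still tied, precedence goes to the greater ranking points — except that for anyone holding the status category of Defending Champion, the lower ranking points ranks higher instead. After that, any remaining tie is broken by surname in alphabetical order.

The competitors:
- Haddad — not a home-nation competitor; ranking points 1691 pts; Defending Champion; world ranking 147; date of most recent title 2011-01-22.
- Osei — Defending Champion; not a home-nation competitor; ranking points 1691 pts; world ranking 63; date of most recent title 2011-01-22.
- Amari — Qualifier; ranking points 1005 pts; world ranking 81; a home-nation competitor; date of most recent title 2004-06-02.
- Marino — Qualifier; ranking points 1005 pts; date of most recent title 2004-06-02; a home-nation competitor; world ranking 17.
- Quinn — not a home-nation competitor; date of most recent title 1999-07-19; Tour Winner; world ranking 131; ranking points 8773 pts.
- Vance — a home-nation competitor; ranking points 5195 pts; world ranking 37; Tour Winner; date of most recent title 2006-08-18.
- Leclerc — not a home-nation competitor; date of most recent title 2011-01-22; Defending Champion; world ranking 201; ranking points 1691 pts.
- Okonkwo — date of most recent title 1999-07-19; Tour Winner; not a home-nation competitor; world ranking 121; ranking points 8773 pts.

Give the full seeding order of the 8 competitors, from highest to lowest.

Haddad, Leclerc, Osei, Vance, Okonkwo, Quinn, Amari, Marino

By status category: Haddad, Leclerc and Osei (Defending Champion); then Vance, Okonkwo and Quinn (Tour Winner); then Amari and Marino (Qualifier).
Haddad, Leclerc and Osei are each not a home-nation competitor, so the next rule applies.
Haddad, Leclerc and Osei all have date of most recent title 2011-01-22, so the next rule applies.
Haddad, Leclerc and Osei all have ranking points 1691 pts, so the next rule applies.
Among Haddad, Leclerc and Osei, alphabetically by surname: Haddad before Leclerc before Osei.
Among Vance, Okonkwo and Quinn, a home-nation competitor before not a home-nation competitor: Vance (a home-nation competitor) before Okonkwo and Quinn (not a home-nation competitor).
Okonkwo and Quinn both have date of most recent title 1999-07-19, so the next rule applies.
Okonkwo and Quinn both have ranking points 8773 pts, so the next rule applies.
Among Okonkwo and Quinn, alphabetically by surname: Okonkwo before Quinn.
Amari and Marino are each a home-nation competitor, so the next rule applies.
Amari and Marino both have date of most recent title 2004-06-02, so the next rule applies.
Amari and Marino both have ranking points 1005 pts, so the next rule applies.
Among Amari and Marino, alphabetically by surname: Amari before Marino.
Full order: Haddad, Leclerc, Osei, Vance, Okonkwo, Quinn, Amari, Marino.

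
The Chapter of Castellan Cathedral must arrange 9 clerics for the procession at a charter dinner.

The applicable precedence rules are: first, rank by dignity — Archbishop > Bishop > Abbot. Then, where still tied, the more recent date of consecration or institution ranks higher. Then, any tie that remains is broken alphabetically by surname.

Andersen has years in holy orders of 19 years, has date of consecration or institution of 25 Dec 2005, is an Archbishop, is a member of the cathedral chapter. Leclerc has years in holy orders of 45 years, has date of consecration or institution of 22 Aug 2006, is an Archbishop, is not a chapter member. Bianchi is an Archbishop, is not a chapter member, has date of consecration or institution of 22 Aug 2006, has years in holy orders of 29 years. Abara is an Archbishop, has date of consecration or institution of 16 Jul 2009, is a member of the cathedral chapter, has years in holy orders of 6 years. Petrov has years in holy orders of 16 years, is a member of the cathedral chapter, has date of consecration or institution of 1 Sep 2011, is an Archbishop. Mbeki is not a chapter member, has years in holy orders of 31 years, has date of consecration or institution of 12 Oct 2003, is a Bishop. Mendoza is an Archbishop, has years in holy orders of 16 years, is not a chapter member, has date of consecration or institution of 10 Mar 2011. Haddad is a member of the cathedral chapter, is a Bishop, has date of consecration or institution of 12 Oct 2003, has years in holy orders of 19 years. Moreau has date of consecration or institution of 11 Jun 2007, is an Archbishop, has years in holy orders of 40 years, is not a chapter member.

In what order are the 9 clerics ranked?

Petrov, Mendoza, Abara, Moreau, Bianchi, Leclerc, Andersen, Haddad, Mbeki

By dignity: Petrov, Mendoza, Abara, Moreau, Bianchi, Leclerc and Andersen (Archbishop); then Haddad and Mbeki (Bishop).
Among Petrov, Mendoza, Abara, Moreau, Bianchi, Leclerc and Andersen, by date of consecration or institution (later first): Petrov (1 Sep 2011) before Mendoza (10 Mar 2011) before Abara (16 Jul 2009) before Moreau (11 Jun 2007) before Bianchi and Leclerc (22 Aug 2006) before Andersen (25 Dec 2005).
Among Bianchi and Leclerc, alphabetically by surname: Bianchi before Leclerc.
Haddad and Mbeki both have date of consecration or institution 12 Oct 2003, so the next rule applies.
Among Haddad and Mbeki, alphabetically by surname: Haddad before Mbeki.
Full order: Petrov, Mendoza, Abara, Moreau, Bianchi, Leclerc, Andersen, Haddad, Mbeki.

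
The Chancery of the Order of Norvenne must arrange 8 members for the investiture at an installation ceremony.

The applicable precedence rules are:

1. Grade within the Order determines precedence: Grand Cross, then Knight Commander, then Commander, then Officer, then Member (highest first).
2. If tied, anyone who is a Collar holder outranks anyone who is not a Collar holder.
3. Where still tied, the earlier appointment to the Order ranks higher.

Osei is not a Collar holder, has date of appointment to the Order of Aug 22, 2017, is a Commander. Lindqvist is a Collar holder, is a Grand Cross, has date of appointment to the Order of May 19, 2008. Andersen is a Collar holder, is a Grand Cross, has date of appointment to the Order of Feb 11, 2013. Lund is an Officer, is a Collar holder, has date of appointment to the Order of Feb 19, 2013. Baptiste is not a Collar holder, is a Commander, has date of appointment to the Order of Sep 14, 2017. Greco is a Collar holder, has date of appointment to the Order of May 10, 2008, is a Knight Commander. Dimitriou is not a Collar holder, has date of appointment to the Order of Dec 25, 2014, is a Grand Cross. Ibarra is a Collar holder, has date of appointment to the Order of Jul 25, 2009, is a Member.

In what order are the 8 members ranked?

By grade within the Order: Lindqvist, Andersen and Dimitriou (Grand Cross); then Greco (Knight Commander); then Osei and Baptiste (Commander); then Lund (Officer); then Ibarra (Member).
Among Lindqvist, Andersen and Dimitriou, a Collar holder before not a Collar holder: Lindqvist and Andersen (a Collar holder) before Dimitriou (not a Collar holder).
Among Lindqvist and Andersen, by date of appointment to the Order (earlier first): Lindqvist (May 19, 2008) before Andersen (Feb 11, 2013).
Osei and Baptiste are each not a Collar holder, so the next rule applies.
Among Osei and Baptiste, by date of appointment to the Order (earlier first): Osei (Aug 22, 2017) before Baptiste (Sep 14, 2017).
Full order: Lindqvist, Andersen, Dimitriou, Greco, Osei, Baptiste, Lund, Ibarra.

Lindqvist, Andersen, Dimitriou, Greco, Osei, Baptiste, Lund, Ibarra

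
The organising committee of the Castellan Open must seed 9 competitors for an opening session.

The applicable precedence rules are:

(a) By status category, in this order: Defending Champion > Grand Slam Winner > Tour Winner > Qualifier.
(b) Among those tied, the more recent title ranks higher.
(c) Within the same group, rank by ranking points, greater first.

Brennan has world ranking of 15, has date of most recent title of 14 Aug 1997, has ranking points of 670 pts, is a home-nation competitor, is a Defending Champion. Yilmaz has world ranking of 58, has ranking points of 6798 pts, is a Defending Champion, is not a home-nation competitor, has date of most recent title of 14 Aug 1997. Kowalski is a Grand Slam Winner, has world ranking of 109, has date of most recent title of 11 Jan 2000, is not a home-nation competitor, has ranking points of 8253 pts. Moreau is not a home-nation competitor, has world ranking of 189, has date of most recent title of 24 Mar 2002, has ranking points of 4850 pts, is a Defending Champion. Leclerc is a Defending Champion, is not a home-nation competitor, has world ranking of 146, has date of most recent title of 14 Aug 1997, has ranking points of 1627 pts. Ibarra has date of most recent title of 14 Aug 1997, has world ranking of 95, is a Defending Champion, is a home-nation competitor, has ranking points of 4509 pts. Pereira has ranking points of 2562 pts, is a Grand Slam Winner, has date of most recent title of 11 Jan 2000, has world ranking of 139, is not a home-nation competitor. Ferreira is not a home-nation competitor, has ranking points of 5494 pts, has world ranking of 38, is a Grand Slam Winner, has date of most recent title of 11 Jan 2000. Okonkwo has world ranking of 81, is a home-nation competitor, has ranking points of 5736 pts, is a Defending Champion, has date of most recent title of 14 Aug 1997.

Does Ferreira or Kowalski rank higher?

By status category: Moreau, Yilmaz, Okonkwo, Ibarra, Leclerc and Brennan (Defending Champion); then Kowalski, Ferreira and Pereira (Grand Slam Winner).
Among Moreau, Yilmaz, Okonkwo, Ibarra, Leclerc and Brennan, by date of most recent title (later first): Moreau (24 Mar 2002) before Yilmaz, Okonkwo, Ibarra, Leclerc and Brennan (14 Aug 1997).
Among Yilmaz, Okonkwo, Ibarra, Leclerc and Brennan, by ranking points (higher first): Yilmaz (6798 pts) before Okonkwo (5736 pts) before Ibarra (4509 pts) before Leclerc (1627 pts) before Brennan (670 pts).
Kowalski, Ferreira and Pereira all have date of most recent title 11 Jan 2000, so the next rule applies.
Among Kowalski, Ferreira and Pereira, by ranking points (higher first): Kowalski (8253 pts) before Ferreira (5494 pts) before Pereira (2562 pts).
So Kowalski takes precedence.

Kowalski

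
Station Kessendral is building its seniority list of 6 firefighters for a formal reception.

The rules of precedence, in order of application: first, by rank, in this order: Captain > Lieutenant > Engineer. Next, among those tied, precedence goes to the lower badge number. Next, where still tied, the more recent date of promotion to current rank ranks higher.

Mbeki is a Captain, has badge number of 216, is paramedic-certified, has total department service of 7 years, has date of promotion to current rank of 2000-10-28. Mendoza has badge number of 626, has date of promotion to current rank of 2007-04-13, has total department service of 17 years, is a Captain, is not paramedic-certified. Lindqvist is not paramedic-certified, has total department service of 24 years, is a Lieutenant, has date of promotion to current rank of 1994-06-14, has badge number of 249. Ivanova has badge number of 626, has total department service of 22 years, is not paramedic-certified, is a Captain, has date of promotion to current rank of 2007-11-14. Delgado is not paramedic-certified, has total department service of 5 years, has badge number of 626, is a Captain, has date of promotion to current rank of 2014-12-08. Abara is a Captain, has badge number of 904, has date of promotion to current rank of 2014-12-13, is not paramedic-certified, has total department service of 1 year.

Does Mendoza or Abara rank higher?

By rank: Mbeki, Delgado, Ivanova, Mendoza and Abara (Captain); then Lindqvist (Lieutenant).
Among Mbeki, Delgado, Ivanova, Mendoza and Abara, by badge number (lower first): Mbeki (216) before Delgado, Ivanova and Mendoza (626) before Abara (904).
Among Delgado, Ivanova and Mendoza, by date of promotion to current rank (later first): Delgado (2014-12-08) before Ivanova (2007-11-14) before Mendoza (2007-04-13).
So Mendoza takes precedence.

Mendoza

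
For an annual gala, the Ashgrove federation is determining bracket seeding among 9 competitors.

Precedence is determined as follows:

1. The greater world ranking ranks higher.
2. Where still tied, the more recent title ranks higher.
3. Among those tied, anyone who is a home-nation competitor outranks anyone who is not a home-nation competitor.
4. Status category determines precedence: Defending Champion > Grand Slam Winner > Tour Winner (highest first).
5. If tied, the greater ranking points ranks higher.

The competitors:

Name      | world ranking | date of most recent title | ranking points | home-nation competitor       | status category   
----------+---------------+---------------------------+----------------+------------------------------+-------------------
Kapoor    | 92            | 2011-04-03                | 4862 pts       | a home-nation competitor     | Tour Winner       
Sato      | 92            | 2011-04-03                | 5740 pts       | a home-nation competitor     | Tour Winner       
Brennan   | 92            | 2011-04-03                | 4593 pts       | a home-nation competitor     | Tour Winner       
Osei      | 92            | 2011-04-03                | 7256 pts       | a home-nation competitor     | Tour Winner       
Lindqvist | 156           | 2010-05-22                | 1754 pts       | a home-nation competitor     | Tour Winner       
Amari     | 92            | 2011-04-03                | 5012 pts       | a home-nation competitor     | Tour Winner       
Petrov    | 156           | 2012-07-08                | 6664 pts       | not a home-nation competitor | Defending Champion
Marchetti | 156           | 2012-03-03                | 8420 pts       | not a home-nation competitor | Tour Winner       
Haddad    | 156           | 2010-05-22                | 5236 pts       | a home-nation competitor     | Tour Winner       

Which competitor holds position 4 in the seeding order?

By world ranking (higher first): Petrov, Marchetti, Haddad and Lindqvist (each 156); then Osei, Sato, Amari, Kapoor and Brennan (each 92).
Among Petrov, Marchetti, Haddad and Lindqvist, by date of most recent title (later first): Petrov (2012-07-08) before Marchetti (2012-03-03) before Haddad and Lindqvist (2010-05-22).
Haddad and Lindqvist are each a home-nation competitor, so the next rule applies.
Haddad and Lindqvist are each Tour Winner, so the next rule applies.
Among Haddad and Lindqvist, by ranking points (higher first): Haddad (5236 pts) before Lindqvist (1754 pts).
Osei, Sato, Amari, Kapoor and Brennan all have date of most recent title 2011-04-03, so the next rule applies.
Osei, Sato, Amari, Kapoor and Brennan are each a home-nation competitor, so the next rule applies.
Osei, Sato, Amari, Kapoor and Brennan are each Tour Winner, so the next rule applies.
Among Osei, Sato, Amari, Kapoor and Brennan, by ranking points (higher first): Osei (7256 pts) before Sato (5740 pts) before Amari (5012 pts) before Kapoor (4862 pts) before Brennan (4593 pts).
Order: Petrov, Marchetti, Haddad, Lindqvist, Osei, Sato, Amari, Kapoor, Brennan.

Lindqvist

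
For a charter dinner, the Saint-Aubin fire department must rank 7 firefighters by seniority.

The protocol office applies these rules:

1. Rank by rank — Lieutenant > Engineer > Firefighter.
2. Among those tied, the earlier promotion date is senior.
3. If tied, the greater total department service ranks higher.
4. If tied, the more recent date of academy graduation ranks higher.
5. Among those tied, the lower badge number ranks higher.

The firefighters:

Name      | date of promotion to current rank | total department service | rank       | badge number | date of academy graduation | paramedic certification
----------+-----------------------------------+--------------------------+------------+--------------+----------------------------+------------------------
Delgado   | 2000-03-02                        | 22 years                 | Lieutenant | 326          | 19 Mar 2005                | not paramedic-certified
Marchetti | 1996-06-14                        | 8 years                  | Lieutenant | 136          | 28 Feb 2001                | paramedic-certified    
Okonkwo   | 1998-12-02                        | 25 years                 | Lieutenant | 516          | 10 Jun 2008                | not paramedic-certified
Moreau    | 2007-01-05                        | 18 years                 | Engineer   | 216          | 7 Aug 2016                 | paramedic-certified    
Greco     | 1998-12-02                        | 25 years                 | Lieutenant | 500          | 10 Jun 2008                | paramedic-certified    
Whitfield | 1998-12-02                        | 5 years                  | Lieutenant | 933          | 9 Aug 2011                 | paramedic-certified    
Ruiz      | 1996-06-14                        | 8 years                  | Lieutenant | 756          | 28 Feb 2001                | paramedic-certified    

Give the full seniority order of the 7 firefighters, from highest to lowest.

Marchetti, Ruiz, Greco, Okonkwo, Whitfield, Delgado, Moreau

By rank: Marchetti, Ruiz, Greco, Okonkwo, Whitfield and Delgado (Lieutenant); then Moreau (Engineer).
Among Marchetti, Ruiz, Greco, Okonkwo, Whitfield and Delgado, by date of promotion to current rank (earlier first): Marchetti and Ruiz (1996-06-14) before Greco, Okonkwo and Whitfield (1998-12-02) before Delgado (2000-03-02).
Marchetti and Ruiz both have total department service 8 years, so the next rule applies.
Marchetti and Ruiz both have date of academy graduation 28 Feb 2001, so the next rule applies.
Among Marchetti and Ruiz, by badge number (lower first): Marchetti (136) before Ruiz (756).
Among Greco, Okonkwo and Whitfield, by total department service (higher first): Greco and Okonkwo (25 years) before Whitfield (5 years).
Greco and Okonkwo both have date of academy graduation 10 Jun 2008, so the next rule applies.
Among Greco and Okonkwo, by badge number (lower first): Greco (500) before Okonkwo (516).
Full order: Marchetti, Ruiz, Greco, Okonkwo, Whitfield, Delgado, Moreau.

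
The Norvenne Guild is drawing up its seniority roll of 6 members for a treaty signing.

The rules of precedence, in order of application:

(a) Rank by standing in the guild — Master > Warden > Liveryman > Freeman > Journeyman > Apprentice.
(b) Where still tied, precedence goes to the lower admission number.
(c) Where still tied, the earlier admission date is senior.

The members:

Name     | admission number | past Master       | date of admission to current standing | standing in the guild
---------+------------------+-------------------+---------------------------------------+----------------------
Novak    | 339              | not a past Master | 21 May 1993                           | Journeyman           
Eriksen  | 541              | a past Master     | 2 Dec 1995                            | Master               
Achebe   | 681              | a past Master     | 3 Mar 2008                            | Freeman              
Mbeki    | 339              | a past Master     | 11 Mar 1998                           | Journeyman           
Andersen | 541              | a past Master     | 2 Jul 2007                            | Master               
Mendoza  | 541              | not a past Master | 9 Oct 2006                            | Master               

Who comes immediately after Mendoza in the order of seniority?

By standing in the guild: Eriksen, Mendoza and Andersen (Master); then Achebe (Freeman); then Novak and Mbeki (Journeyman).
Eriksen, Mendoza and Andersen all have admission number 541, so the next rule applies.
Among Eriksen, Mendoza and Andersen, by date of admission to current standing (earlier first): Eriksen (2 Dec 1995) before Mendoza (9 Oct 2006) before Andersen (2 Jul 2007).
Novak and Mbeki both have admission number 339, so the next rule applies.
Among Novak and Mbeki, by date of admission to current standing (earlier first): Novak (21 May 1993) before Mbeki (11 Mar 1998).
Order: Eriksen, Mendoza, Andersen, Achebe, Novak, Mbeki.

Andersen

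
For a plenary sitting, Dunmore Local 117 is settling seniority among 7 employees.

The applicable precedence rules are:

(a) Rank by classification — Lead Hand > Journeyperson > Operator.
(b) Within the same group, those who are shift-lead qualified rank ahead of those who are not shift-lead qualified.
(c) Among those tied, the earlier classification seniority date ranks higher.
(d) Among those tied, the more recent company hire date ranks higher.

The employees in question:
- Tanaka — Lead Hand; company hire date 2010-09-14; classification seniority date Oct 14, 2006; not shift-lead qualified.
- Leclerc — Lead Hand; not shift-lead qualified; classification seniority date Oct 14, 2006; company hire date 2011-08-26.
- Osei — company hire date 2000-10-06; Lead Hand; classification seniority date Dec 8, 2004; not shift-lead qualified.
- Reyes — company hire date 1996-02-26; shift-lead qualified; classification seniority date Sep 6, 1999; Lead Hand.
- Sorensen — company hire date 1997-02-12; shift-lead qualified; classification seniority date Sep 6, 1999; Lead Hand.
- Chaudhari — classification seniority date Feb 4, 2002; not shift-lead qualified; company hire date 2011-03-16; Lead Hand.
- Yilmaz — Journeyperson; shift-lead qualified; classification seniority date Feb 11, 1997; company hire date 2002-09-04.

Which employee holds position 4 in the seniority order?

By classification: Sorensen, Reyes, Chaudhari, Osei, Leclerc and Tanaka (Lead Hand); then Yilmaz (Journeyperson).
Among Sorensen, Reyes, Chaudhari, Osei, Leclerc and Tanaka, shift-lead qualified before not shift-lead qualified: Sorensen and Reyes (shift-lead qualified) before Chaudhari, Osei, Leclerc and Tanaka (not shift-lead qualified).
Sorensen and Reyes both have classification seniority date Sep 6, 1999, so the next rule applies.
Among Sorensen and Reyes, by company hire date (later first): Sorensen (1997-02-12) before Reyes (1996-02-26).
Among Chaudhari, Osei, Leclerc and Tanaka, by classification seniority date (earlier first): Chaudhari (Feb 4, 2002) before Osei (Dec 8, 2004) before Leclerc and Tanaka (Oct 14, 2006).
Among Leclerc and Tanaka, by company hire date (later first): Leclerc (2011-08-26) before Tanaka (2010-09-14).
Order: Sorensen, Reyes, Chaudhari, Osei, Leclerc, Tanaka, Yilmaz.

Osei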